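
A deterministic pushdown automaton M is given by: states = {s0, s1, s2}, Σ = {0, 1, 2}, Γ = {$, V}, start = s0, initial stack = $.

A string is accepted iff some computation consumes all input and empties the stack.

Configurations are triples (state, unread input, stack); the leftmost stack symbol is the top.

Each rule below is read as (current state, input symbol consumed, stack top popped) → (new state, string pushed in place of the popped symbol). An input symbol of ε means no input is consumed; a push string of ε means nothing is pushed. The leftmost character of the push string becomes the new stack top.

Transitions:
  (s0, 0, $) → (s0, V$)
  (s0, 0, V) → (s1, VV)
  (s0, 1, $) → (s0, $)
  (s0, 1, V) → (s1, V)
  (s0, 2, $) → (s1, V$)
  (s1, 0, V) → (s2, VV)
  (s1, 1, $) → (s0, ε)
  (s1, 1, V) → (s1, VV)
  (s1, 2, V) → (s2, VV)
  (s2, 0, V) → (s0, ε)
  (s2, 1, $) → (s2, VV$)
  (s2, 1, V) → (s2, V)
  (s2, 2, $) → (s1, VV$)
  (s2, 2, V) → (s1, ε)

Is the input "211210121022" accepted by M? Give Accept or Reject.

(s0, 211210121022, $)
  read 2, top $: go to s1, push V$ → (s1, 11210121022, V$)
  read 1, top V: go to s1, push VV → (s1, 1210121022, VV$)
  read 1, top V: go to s1, push VV → (s1, 210121022, VVV$)
  read 2, top V: go to s2, push VV → (s2, 10121022, VVVV$)
  read 1, top V: go to s2, push V → (s2, 0121022, VVVV$)
  read 0, top V: go to s0, push ε → (s0, 121022, VVV$)
  read 1, top V: go to s1, push V → (s1, 21022, VVV$)
  read 2, top V: go to s2, push VV → (s2, 1022, VVVV$)
  read 1, top V: go to s2, push V → (s2, 022, VVVV$)
  read 0, top V: go to s0, push ε → (s0, 22, VVV$)
No transition applies at (s0, 22, VVV$); input not fully consumed.

Reject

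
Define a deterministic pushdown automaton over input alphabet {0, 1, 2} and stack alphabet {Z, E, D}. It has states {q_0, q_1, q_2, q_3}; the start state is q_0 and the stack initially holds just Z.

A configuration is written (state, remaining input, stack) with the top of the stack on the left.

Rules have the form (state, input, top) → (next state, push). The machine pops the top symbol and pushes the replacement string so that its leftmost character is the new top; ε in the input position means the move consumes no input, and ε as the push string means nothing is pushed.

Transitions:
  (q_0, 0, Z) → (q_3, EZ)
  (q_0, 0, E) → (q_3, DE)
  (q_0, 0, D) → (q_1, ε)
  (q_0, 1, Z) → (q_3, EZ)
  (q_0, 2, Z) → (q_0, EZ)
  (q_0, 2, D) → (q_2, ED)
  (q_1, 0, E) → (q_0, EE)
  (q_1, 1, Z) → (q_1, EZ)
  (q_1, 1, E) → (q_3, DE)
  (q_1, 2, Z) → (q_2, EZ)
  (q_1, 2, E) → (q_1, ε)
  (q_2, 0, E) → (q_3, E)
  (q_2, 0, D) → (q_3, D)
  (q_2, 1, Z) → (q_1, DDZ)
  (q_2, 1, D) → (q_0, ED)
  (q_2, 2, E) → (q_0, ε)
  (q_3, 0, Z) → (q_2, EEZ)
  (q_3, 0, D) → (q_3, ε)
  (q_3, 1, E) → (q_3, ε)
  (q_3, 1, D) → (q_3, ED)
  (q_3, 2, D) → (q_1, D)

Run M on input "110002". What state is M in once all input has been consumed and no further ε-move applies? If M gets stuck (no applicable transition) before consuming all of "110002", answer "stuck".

(q_0, 110002, Z)
  read 1, top Z: go to q_3, push EZ → (q_3, 10002, EZ)
  read 1, top E: go to q_3, push ε → (q_3, 0002, Z)
  read 0, top Z: go to q_2, push EEZ → (q_2, 002, EEZ)
  read 0, top E: go to q_3, push E → (q_3, 02, EEZ)
No transition for (q_3, 0, top E); M blocks with input 02 remaining.

stuck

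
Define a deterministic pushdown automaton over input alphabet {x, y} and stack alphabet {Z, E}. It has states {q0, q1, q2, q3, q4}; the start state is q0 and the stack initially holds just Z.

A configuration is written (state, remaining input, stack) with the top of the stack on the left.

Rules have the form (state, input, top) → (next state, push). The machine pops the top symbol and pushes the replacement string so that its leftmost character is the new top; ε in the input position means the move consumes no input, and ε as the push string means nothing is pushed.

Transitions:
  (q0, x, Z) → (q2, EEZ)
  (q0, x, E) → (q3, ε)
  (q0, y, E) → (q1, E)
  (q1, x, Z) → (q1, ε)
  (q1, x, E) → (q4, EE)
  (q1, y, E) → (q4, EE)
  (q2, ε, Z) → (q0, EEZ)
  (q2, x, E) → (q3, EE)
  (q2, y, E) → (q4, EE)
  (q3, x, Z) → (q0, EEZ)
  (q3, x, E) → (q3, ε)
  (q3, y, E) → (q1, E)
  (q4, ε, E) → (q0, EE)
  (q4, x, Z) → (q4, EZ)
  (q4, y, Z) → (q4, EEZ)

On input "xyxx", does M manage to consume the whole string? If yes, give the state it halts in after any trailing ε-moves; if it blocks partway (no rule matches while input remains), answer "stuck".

(q0, xyxx, Z)
  read x, top Z: go to q2, push EEZ → (q2, yxx, EEZ)
  read y, top E: go to q4, push EE → (q4, xx, EEEZ)
  ε-move, top E: go to q0, push EE → (q0, xx, EEEEZ)
  read x, top E: go to q3, push ε → (q3, x, EEEZ)
  read x, top E: go to q3, push ε → (q3, ε, EEZ)
All input consumed; M is in state q3.

q3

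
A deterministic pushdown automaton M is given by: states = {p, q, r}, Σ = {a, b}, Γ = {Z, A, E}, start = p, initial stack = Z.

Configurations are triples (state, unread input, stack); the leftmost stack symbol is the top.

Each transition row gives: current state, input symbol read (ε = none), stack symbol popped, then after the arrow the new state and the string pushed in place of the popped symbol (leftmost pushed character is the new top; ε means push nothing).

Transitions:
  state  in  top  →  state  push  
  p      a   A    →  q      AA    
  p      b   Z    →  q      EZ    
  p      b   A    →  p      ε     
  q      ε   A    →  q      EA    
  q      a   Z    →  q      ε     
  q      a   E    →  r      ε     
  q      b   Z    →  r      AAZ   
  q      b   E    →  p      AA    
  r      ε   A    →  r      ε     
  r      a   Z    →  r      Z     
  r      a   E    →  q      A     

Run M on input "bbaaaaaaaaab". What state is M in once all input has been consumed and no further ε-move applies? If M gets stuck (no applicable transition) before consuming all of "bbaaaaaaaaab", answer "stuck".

(p, bbaaaaaaaaab, Z) ⊢ (q, baaaaaaaaab, EZ) ⊢ (p, aaaaaaaaab, AAZ) ⊢ (q, aaaaaaaab, AAAZ) ⊢ (q, aaaaaaaab, EAAAZ) ⊢ (r, aaaaaaab, AAAZ) ⊢ (r, aaaaaaab, AAZ) ⊢ (r, aaaaaaab, AZ) ⊢ (r, aaaaaaab, Z) ⊢ (r, aaaaaab, Z) ⊢ (r, aaaaab, Z) ⊢ (r, aaaab, Z) ⊢ (r, aaab, Z) ⊢ (r, aab, Z) ⊢ (r, ab, Z) ⊢ (r, b, Z)
No transition for (r, b, top Z); M blocks with input b remaining.

stuck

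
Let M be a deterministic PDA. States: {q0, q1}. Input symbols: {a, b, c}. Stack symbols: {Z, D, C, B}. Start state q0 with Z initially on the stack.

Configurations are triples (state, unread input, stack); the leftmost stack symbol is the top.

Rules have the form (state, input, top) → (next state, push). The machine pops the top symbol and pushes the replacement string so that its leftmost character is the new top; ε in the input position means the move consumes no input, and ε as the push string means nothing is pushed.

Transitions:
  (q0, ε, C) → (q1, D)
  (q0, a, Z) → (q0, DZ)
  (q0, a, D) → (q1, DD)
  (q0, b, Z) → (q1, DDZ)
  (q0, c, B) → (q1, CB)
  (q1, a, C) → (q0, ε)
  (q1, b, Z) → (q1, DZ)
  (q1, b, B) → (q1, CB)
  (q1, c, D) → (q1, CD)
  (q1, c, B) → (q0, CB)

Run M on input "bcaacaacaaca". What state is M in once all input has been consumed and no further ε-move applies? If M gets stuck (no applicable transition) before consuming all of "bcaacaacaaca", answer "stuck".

(q0, bcaacaacaaca, Z)
  read b, top Z: go to q1, push DDZ → (q1, caacaacaaca, DDZ)
  read c, top D: go to q1, push CD → (q1, aacaacaaca, CDDZ)
  read a, top C: go to q0, push ε → (q0, acaacaaca, DDZ)
  read a, top D: go to q1, push DD → (q1, caacaaca, DDDZ)
  read c, top D: go to q1, push CD → (q1, aacaaca, CDDDZ)
  read a, top C: go to q0, push ε → (q0, acaaca, DDDZ)
  read a, top D: go to q1, push DD → (q1, caaca, DDDDZ)
  read c, top D: go to q1, push CD → (q1, aaca, CDDDDZ)
  read a, top C: go to q0, push ε → (q0, aca, DDDDZ)
  read a, top D: go to q1, push DD → (q1, ca, DDDDDZ)
  read c, top D: go to q1, push CD → (q1, a, CDDDDDZ)
  read a, top C: go to q0, push ε → (q0, ε, DDDDDZ)
All input consumed; M is in state q0.

q0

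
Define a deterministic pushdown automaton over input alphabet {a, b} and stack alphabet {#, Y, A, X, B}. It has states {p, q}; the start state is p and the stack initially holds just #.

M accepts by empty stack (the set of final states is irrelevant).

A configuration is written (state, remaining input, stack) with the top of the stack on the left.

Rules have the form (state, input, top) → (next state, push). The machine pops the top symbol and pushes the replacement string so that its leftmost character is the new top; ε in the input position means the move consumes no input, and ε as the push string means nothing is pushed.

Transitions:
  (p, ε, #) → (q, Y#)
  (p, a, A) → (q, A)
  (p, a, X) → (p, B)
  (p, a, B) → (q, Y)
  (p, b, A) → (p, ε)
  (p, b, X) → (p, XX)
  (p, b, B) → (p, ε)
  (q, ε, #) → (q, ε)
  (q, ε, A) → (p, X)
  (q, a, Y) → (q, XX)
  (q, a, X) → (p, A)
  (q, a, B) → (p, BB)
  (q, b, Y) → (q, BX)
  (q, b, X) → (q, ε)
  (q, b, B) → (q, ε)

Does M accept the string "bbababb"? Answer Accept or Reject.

(p, bbababb, #) ⊢ (q, bbababb, Y#) ⊢ (q, bababb, BX#) ⊢ (q, ababb, X#) ⊢ (p, babb, A#) ⊢ (p, abb, #) ⊢ (q, abb, Y#) ⊢ (q, bb, XX#) ⊢ (q, b, X#) ⊢ (q, ε, #) ⊢ (q, ε, ε)
All input consumed and the stack is empty.

Accept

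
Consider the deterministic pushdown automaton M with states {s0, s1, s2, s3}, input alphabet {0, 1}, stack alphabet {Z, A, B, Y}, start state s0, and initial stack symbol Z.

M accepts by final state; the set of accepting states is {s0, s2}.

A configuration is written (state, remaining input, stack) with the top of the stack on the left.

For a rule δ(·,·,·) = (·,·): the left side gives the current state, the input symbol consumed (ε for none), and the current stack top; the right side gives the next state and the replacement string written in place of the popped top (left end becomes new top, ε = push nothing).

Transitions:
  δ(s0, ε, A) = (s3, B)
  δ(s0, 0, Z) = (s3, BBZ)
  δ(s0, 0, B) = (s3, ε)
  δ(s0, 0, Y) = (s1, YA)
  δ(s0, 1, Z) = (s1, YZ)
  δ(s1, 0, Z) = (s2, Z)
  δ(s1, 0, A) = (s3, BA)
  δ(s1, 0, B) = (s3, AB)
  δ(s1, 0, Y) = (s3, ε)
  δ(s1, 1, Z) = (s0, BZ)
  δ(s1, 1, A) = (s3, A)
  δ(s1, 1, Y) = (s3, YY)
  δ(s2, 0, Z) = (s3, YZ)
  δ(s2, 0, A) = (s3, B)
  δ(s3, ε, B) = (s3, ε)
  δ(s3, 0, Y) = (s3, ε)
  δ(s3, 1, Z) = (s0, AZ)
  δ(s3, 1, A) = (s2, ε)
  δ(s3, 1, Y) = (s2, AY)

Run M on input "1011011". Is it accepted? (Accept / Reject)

(s0, 1011011, Z)
  read 1, top Z: go to s1, push YZ → (s1, 011011, YZ)
  read 0, top Y: go to s3, push ε → (s3, 11011, Z)
  read 1, top Z: go to s0, push AZ → (s0, 1011, AZ)
  ε-move, top A: go to s3, push B → (s3, 1011, BZ)
  ε-move, top B: go to s3, push ε → (s3, 1011, Z)
  read 1, top Z: go to s0, push AZ → (s0, 011, AZ)
  ε-move, top A: go to s3, push B → (s3, 011, BZ)
  ε-move, top B: go to s3, push ε → (s3, 011, Z)
No transition applies at (s3, 011, Z); input not fully consumed.

Reject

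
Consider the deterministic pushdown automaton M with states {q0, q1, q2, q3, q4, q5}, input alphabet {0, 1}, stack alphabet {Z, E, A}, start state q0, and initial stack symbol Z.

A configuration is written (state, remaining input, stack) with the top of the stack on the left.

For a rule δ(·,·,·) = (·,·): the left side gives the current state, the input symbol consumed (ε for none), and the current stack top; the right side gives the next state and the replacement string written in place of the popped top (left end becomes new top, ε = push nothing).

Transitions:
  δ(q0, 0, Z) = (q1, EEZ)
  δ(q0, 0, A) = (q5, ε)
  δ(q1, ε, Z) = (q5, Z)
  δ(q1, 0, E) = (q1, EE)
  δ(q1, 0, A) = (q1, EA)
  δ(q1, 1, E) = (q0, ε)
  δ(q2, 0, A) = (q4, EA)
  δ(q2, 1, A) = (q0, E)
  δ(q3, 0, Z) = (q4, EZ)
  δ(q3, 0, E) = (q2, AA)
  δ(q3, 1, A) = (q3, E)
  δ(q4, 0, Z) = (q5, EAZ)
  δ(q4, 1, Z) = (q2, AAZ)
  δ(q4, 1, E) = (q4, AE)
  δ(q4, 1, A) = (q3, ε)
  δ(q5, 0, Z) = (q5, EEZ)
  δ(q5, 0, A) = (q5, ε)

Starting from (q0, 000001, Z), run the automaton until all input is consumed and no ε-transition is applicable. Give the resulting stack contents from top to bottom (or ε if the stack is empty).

(q0, 000001, Z)
  read 0, top Z: go to q1, push EEZ → (q1, 00001, EEZ)
  read 0, top E: go to q1, push EE → (q1, 0001, EEEZ)
  read 0, top E: go to q1, push EE → (q1, 001, EEEEZ)
  read 0, top E: go to q1, push EE → (q1, 01, EEEEEZ)
  read 0, top E: go to q1, push EE → (q1, 1, EEEEEEZ)
  read 1, top E: go to q0, push ε → (q0, ε, EEEEEZ)
All input consumed in state q0 with stack EEEEEZ.

EEEEEZ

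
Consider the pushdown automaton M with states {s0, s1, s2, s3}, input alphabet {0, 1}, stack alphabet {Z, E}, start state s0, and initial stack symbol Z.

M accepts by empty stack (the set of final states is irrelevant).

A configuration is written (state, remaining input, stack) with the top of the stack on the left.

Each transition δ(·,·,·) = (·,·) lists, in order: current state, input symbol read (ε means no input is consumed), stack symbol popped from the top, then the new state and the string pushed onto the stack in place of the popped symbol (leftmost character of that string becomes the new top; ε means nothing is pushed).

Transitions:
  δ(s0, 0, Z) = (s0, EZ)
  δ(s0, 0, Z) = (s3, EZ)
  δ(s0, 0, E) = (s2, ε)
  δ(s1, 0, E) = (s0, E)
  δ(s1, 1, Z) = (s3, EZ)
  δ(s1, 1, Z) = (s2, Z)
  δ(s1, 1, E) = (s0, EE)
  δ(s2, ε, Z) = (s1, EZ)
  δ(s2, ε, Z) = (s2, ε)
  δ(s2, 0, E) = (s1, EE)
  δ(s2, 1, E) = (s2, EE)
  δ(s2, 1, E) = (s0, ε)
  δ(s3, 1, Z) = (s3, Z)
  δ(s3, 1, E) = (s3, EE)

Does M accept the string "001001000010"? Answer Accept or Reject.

Accept

One accepting computation: (s0, 001001000010, Z) ⊢ (s0, 01001000010, EZ) ⊢ (s2, 1001000010, Z) ⊢ (s1, 1001000010, EZ) ⊢ (s0, 001000010, EEZ) ⊢ (s2, 01000010, EZ) ⊢ (s1, 1000010, EEZ) ⊢ (s0, 000010, EEEZ) ⊢ (s2, 00010, EEZ) ⊢ (s1, 0010, EEEZ) ⊢ (s0, 010, EEEZ) ⊢ (s2, 10, EEZ) ⊢ (s0, 0, EZ) ⊢ (s2, ε, Z) ⊢ (s2, ε, ε)
All input consumed and the stack is empty.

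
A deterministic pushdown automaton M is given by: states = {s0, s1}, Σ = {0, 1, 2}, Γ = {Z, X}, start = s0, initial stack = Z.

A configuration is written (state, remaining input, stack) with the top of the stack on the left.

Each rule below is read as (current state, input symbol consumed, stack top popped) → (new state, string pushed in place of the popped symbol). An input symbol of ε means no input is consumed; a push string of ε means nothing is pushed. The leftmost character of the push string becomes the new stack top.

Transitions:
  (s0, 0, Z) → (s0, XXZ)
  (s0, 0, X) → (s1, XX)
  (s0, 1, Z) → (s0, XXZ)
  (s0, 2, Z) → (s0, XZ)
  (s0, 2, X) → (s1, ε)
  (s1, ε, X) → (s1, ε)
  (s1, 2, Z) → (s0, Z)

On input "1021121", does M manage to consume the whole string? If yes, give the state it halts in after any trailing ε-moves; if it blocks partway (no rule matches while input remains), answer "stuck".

stuck

(s0, 1021121, Z)
  read 1, top Z: go to s0, push XXZ → (s0, 021121, XXZ)
  read 0, top X: go to s1, push XX → (s1, 21121, XXXZ)
  ε-move, top X: go to s1, push ε → (s1, 21121, XXZ)
  ε-move, top X: go to s1, push ε → (s1, 21121, XZ)
  ε-move, top X: go to s1, push ε → (s1, 21121, Z)
  read 2, top Z: go to s0, push Z → (s0, 1121, Z)
  read 1, top Z: go to s0, push XXZ → (s0, 121, XXZ)
No transition for (s0, 1, top X); M blocks with input 121 remaining.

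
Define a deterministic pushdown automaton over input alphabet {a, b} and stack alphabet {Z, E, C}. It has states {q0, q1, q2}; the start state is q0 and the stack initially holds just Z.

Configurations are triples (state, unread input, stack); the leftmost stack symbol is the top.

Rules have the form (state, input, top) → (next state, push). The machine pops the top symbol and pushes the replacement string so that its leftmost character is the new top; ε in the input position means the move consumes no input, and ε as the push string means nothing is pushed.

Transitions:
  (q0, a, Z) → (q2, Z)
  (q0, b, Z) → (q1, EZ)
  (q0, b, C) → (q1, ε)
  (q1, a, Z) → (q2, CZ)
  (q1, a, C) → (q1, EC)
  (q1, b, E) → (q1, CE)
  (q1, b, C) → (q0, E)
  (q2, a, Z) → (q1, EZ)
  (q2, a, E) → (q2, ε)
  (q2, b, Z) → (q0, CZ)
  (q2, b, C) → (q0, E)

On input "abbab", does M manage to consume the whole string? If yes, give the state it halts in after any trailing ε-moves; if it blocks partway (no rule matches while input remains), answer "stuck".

q0

(q0, abbab, Z)
  read a, top Z: go to q2, push Z → (q2, bbab, Z)
  read b, top Z: go to q0, push CZ → (q0, bab, CZ)
  read b, top C: go to q1, push ε → (q1, ab, Z)
  read a, top Z: go to q2, push CZ → (q2, b, CZ)
  read b, top C: go to q0, push E → (q0, ε, EZ)
All input consumed; M is in state q0.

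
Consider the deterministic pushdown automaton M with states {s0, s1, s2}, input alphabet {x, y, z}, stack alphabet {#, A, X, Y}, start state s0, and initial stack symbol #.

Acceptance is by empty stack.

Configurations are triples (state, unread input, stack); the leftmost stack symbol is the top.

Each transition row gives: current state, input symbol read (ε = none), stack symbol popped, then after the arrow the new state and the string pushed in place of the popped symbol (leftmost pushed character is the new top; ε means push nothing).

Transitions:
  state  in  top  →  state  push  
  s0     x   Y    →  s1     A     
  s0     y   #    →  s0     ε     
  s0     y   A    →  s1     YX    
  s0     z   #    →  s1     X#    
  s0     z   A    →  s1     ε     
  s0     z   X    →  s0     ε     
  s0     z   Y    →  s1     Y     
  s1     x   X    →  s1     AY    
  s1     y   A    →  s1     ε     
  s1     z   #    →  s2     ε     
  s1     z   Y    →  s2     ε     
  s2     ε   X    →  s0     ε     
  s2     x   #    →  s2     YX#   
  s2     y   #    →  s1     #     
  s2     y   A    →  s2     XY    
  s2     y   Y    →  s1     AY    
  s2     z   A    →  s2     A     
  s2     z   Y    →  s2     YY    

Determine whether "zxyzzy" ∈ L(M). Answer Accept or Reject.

Reject

(s0, zxyzzy, #)
  read z, top #: go to s1, push X# → (s1, xyzzy, X#)
  read x, top X: go to s1, push AY → (s1, yzzy, AY#)
  read y, top A: go to s1, push ε → (s1, zzy, Y#)
  read z, top Y: go to s2, push ε → (s2, zy, #)
No transition applies at (s2, zy, #); input not fully consumed.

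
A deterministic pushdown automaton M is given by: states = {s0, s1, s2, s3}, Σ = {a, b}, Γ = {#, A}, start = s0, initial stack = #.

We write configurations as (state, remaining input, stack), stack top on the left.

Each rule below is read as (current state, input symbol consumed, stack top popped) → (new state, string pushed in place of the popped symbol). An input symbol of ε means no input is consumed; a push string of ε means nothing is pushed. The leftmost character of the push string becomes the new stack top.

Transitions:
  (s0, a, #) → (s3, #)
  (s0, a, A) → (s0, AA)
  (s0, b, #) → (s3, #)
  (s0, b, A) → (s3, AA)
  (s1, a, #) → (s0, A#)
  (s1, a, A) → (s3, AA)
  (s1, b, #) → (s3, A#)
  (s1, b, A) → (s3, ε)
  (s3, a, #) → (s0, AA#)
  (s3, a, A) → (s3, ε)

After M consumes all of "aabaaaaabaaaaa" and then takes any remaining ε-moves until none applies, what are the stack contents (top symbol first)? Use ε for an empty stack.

(s0, aabaaaaabaaaaa, #)
  read a, top #: go to s3, push # → (s3, abaaaaabaaaaa, #)
  read a, top #: go to s0, push AA# → (s0, baaaaabaaaaa, AA#)
  read b, top A: go to s3, push AA → (s3, aaaaabaaaaa, AAA#)
  read a, top A: go to s3, push ε → (s3, aaaabaaaaa, AA#)
  read a, top A: go to s3, push ε → (s3, aaabaaaaa, A#)
  read a, top A: go to s3, push ε → (s3, aabaaaaa, #)
  read a, top #: go to s0, push AA# → (s0, abaaaaa, AA#)
  read a, top A: go to s0, push AA → (s0, baaaaa, AAA#)
  read b, top A: go to s3, push AA → (s3, aaaaa, AAAA#)
  read a, top A: go to s3, push ε → (s3, aaaa, AAA#)
  read a, top A: go to s3, push ε → (s3, aaa, AA#)
  read a, top A: go to s3, push ε → (s3, aa, A#)
  read a, top A: go to s3, push ε → (s3, a, #)
  read a, top #: go to s0, push AA# → (s0, ε, AA#)
All input consumed in state s0 with stack AA#.

AA#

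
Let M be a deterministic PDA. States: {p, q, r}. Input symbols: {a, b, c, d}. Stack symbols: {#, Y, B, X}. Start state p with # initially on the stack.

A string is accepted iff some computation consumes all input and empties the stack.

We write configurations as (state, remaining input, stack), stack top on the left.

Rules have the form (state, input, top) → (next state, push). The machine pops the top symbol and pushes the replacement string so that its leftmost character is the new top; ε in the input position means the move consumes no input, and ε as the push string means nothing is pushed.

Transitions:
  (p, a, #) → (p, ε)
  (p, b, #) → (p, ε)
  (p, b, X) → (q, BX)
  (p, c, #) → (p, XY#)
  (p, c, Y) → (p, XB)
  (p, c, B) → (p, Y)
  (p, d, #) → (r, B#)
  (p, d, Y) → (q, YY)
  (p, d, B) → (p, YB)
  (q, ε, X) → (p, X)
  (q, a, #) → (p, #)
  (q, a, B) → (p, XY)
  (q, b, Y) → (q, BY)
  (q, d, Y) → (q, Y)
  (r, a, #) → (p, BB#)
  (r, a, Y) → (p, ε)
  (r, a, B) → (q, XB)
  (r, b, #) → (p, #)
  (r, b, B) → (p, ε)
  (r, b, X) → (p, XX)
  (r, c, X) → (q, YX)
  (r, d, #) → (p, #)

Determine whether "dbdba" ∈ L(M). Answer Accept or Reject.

(p, dbdba, #) ⊢ (r, bdba, B#) ⊢ (p, dba, #) ⊢ (r, ba, B#) ⊢ (p, a, #) ⊢ (p, ε, ε)
All input consumed and the stack is empty.

Accept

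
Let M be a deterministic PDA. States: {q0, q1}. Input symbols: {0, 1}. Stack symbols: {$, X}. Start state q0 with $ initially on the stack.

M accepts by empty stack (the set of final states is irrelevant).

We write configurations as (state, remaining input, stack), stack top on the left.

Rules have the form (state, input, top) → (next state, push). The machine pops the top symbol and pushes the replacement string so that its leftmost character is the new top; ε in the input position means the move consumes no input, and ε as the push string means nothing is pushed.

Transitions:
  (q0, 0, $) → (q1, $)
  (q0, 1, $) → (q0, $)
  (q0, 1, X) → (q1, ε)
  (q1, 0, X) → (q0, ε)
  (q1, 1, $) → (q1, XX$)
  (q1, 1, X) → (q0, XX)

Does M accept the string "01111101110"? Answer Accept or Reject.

Reject

(q0, 01111101110, $)
  read 0, top $: go to q1, push $ → (q1, 1111101110, $)
  read 1, top $: go to q1, push XX$ → (q1, 111101110, XX$)
  read 1, top X: go to q0, push XX → (q0, 11101110, XXX$)
  read 1, top X: go to q1, push ε → (q1, 1101110, XX$)
  read 1, top X: go to q0, push XX → (q0, 101110, XXX$)
  read 1, top X: go to q1, push ε → (q1, 01110, XX$)
  read 0, top X: go to q0, push ε → (q0, 1110, X$)
  read 1, top X: go to q1, push ε → (q1, 110, $)
  read 1, top $: go to q1, push XX$ → (q1, 10, XX$)
  read 1, top X: go to q0, push XX → (q0, 0, XXX$)
No transition applies at (q0, 0, XXX$); input not fully consumed.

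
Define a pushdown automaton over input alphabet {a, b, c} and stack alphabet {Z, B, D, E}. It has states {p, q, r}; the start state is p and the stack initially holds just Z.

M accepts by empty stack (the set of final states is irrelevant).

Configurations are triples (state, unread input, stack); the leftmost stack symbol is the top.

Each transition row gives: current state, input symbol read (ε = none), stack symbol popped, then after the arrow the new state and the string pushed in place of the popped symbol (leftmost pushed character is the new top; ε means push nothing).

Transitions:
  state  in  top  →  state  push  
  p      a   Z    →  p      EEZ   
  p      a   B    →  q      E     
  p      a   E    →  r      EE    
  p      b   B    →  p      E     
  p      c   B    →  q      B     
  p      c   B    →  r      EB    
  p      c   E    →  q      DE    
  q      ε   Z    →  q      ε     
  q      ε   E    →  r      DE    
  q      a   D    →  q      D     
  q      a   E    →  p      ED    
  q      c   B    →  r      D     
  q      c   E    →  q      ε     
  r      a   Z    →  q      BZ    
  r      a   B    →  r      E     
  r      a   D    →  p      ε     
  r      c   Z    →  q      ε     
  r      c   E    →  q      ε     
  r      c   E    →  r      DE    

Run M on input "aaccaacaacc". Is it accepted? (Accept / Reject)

One accepting computation: (p, aaccaacaacc, Z) ⊢ (p, accaacaacc, EEZ) ⊢ (r, ccaacaacc, EEEZ) ⊢ (q, caacaacc, EEZ) ⊢ (q, aacaacc, EZ) ⊢ (r, aacaacc, DEZ) ⊢ (p, acaacc, EZ) ⊢ (r, caacc, EEZ) ⊢ (q, aacc, EZ) ⊢ (r, aacc, DEZ) ⊢ (p, acc, EZ) ⊢ (r, cc, EEZ) ⊢ (q, c, EZ) ⊢ (q, ε, Z) ⊢ (q, ε, ε)
All input consumed and the stack is empty.

Accept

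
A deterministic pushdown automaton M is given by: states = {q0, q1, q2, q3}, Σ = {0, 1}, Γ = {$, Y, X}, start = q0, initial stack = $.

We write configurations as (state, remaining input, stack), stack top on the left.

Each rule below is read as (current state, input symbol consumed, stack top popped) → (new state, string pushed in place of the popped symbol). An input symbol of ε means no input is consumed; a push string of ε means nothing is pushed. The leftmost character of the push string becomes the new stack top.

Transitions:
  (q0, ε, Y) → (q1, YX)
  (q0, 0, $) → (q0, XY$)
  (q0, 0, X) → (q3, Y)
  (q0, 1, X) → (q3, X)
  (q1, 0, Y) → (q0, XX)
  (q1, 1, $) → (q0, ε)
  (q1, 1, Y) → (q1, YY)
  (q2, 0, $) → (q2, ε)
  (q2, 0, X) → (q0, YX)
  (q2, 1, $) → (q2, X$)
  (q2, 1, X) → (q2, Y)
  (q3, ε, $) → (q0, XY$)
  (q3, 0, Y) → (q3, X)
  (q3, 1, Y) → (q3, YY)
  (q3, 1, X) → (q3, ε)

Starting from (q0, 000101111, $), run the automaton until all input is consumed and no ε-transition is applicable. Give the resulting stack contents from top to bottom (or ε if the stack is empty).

(q0, 000101111, $) ⊢ (q0, 00101111, XY$) ⊢ (q3, 0101111, YY$) ⊢ (q3, 101111, XY$) ⊢ (q3, 01111, Y$) ⊢ (q3, 1111, X$) ⊢ (q3, 111, $) ⊢ (q0, 111, XY$) ⊢ (q3, 11, XY$) ⊢ (q3, 1, Y$) ⊢ (q3, ε, YY$)
All input consumed in state q3 with stack YY$.

YY$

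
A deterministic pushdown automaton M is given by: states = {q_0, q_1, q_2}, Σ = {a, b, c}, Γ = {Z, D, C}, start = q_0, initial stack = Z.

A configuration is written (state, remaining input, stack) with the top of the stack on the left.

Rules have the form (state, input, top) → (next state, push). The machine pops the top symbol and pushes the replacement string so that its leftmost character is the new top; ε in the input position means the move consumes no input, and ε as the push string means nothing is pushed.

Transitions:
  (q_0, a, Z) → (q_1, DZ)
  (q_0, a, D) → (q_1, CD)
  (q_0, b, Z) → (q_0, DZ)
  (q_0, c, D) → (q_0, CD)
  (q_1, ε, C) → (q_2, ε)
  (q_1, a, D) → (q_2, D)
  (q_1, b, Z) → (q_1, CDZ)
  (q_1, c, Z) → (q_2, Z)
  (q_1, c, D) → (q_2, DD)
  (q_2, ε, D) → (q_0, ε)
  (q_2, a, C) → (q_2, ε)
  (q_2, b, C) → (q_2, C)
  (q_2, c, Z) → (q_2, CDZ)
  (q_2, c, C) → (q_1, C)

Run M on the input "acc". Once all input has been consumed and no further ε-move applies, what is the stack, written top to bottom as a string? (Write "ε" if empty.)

(q_0, acc, Z)
  read a, top Z: go to q_1, push DZ → (q_1, cc, DZ)
  read c, top D: go to q_2, push DD → (q_2, c, DDZ)
  ε-move, top D: go to q_0, push ε → (q_0, c, DZ)
  read c, top D: go to q_0, push CD → (q_0, ε, CDZ)
All input consumed in state q_0 with stack CDZ.

CDZ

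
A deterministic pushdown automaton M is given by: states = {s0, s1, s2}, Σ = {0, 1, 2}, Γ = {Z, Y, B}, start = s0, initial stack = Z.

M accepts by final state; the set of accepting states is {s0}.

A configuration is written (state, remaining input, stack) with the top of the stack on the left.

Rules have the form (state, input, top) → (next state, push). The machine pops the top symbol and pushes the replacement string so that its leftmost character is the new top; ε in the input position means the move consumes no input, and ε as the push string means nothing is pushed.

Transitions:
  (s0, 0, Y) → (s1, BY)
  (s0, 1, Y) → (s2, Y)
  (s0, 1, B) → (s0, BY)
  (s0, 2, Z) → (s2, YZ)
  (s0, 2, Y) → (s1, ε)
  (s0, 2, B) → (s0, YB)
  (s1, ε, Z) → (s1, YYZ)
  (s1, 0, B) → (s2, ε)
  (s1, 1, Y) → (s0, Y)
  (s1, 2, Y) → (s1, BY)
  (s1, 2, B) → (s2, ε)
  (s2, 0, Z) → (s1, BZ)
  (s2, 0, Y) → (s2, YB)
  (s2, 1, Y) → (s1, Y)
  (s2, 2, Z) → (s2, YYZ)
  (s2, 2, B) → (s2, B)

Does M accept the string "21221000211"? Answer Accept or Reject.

Reject

(s0, 21221000211, Z)
  read 2, top Z: go to s2, push YZ → (s2, 1221000211, YZ)
  read 1, top Y: go to s1, push Y → (s1, 221000211, YZ)
  read 2, top Y: go to s1, push BY → (s1, 21000211, BYZ)
  read 2, top B: go to s2, push ε → (s2, 1000211, YZ)
  read 1, top Y: go to s1, push Y → (s1, 000211, YZ)
No transition applies at (s1, 000211, YZ); input not fully consumed.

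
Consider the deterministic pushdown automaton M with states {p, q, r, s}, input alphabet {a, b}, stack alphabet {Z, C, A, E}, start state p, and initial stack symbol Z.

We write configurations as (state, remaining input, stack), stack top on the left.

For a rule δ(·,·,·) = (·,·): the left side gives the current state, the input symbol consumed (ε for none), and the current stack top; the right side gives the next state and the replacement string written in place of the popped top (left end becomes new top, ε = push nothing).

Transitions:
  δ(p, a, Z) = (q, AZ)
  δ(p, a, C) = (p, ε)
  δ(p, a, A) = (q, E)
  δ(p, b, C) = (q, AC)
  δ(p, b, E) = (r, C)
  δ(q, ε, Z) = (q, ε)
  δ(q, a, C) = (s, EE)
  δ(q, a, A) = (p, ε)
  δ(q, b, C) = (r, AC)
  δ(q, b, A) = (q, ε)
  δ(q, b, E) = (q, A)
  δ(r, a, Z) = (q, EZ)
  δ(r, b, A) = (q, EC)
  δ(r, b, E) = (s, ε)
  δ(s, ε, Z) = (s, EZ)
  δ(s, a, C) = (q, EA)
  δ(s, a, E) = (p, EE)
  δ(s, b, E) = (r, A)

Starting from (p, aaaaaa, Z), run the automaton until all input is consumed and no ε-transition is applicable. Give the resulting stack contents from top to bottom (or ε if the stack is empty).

(p, aaaaaa, Z)
  read a, top Z: go to q, push AZ → (q, aaaaa, AZ)
  read a, top A: go to p, push ε → (p, aaaa, Z)
  read a, top Z: go to q, push AZ → (q, aaa, AZ)
  read a, top A: go to p, push ε → (p, aa, Z)
  read a, top Z: go to q, push AZ → (q, a, AZ)
  read a, top A: go to p, push ε → (p, ε, Z)
All input consumed in state p with stack Z.

Z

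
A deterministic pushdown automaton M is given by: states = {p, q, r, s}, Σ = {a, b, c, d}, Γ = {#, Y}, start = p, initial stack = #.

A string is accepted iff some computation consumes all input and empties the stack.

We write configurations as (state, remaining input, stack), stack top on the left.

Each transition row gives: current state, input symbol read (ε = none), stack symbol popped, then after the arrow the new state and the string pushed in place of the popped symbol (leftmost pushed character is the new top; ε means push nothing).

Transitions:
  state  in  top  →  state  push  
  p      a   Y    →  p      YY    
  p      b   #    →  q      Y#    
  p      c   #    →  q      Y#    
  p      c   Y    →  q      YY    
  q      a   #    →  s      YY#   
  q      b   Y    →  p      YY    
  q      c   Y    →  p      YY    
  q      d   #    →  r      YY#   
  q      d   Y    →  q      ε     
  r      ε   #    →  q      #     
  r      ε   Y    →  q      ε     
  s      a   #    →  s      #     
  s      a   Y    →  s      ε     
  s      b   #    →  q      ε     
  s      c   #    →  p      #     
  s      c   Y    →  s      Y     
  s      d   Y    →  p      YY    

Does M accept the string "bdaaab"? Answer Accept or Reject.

(p, bdaaab, #)
  read b, top #: go to q, push Y# → (q, daaab, Y#)
  read d, top Y: go to q, push ε → (q, aaab, #)
  read a, top #: go to s, push YY# → (s, aab, YY#)
  read a, top Y: go to s, push ε → (s, ab, Y#)
  read a, top Y: go to s, push ε → (s, b, #)
  read b, top #: go to q, push ε → (q, ε, ε)
All input consumed and the stack is empty.

Accept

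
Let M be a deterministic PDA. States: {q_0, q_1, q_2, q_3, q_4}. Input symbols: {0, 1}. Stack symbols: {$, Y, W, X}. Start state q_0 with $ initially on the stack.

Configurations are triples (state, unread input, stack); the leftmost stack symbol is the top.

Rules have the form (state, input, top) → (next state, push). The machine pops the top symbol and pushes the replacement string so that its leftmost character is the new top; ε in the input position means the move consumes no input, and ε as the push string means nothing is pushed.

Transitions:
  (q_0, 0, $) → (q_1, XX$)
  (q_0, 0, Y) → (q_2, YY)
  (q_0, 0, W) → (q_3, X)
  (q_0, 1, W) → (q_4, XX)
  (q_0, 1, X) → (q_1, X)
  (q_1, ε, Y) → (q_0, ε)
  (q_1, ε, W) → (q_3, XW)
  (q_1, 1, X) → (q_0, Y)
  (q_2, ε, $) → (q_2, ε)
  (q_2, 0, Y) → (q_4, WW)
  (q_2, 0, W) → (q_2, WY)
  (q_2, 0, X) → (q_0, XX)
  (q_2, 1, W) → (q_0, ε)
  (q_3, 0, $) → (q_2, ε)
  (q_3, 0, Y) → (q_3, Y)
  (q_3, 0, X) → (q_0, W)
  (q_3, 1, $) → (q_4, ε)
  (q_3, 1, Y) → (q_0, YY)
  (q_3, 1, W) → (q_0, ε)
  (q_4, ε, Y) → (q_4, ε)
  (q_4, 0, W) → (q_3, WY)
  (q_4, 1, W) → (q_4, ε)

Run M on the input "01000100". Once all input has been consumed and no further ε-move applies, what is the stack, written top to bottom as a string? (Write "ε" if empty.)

WWYWYX$

(q_0, 01000100, $)
  read 0, top $: go to q_1, push XX$ → (q_1, 1000100, XX$)
  read 1, top X: go to q_0, push Y → (q_0, 000100, YX$)
  read 0, top Y: go to q_2, push YY → (q_2, 00100, YYX$)
  read 0, top Y: go to q_4, push WW → (q_4, 0100, WWYX$)
  read 0, top W: go to q_3, push WY → (q_3, 100, WYWYX$)
  read 1, top W: go to q_0, push ε → (q_0, 00, YWYX$)
  read 0, top Y: go to q_2, push YY → (q_2, 0, YYWYX$)
  read 0, top Y: go to q_4, push WW → (q_4, ε, WWYWYX$)
All input consumed in state q_4 with stack WWYWYX$.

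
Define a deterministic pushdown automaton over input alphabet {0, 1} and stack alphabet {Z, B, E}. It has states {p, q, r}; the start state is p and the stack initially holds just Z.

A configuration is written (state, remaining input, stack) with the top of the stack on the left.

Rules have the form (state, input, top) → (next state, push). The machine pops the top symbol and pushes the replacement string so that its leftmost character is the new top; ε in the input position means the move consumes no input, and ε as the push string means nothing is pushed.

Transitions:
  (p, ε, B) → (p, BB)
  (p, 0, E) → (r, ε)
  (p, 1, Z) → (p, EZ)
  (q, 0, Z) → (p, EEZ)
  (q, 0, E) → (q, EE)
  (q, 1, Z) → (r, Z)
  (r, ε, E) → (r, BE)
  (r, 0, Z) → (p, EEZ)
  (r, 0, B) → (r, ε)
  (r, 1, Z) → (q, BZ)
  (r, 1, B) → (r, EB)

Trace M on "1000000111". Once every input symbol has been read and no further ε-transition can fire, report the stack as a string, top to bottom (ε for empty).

BEBEBEBEZ

(p, 1000000111, Z)
  read 1, top Z: go to p, push EZ → (p, 000000111, EZ)
  read 0, top E: go to r, push ε → (r, 00000111, Z)
  read 0, top Z: go to p, push EEZ → (p, 0000111, EEZ)
  read 0, top E: go to r, push ε → (r, 000111, EZ)
  ε-move, top E: go to r, push BE → (r, 000111, BEZ)
  read 0, top B: go to r, push ε → (r, 00111, EZ)
  ε-move, top E: go to r, push BE → (r, 00111, BEZ)
  read 0, top B: go to r, push ε → (r, 0111, EZ)
  ε-move, top E: go to r, push BE → (r, 0111, BEZ)
  read 0, top B: go to r, push ε → (r, 111, EZ)
  ε-move, top E: go to r, push BE → (r, 111, BEZ)
  read 1, top B: go to r, push EB → (r, 11, EBEZ)
  ε-move, top E: go to r, push BE → (r, 11, BEBEZ)
  read 1, top B: go to r, push EB → (r, 1, EBEBEZ)
  ε-move, top E: go to r, push BE → (r, 1, BEBEBEZ)
  read 1, top B: go to r, push EB → (r, ε, EBEBEBEZ)
  ε-move, top E: go to r, push BE → (r, ε, BEBEBEBEZ)
All input consumed in state r with stack BEBEBEBEZ.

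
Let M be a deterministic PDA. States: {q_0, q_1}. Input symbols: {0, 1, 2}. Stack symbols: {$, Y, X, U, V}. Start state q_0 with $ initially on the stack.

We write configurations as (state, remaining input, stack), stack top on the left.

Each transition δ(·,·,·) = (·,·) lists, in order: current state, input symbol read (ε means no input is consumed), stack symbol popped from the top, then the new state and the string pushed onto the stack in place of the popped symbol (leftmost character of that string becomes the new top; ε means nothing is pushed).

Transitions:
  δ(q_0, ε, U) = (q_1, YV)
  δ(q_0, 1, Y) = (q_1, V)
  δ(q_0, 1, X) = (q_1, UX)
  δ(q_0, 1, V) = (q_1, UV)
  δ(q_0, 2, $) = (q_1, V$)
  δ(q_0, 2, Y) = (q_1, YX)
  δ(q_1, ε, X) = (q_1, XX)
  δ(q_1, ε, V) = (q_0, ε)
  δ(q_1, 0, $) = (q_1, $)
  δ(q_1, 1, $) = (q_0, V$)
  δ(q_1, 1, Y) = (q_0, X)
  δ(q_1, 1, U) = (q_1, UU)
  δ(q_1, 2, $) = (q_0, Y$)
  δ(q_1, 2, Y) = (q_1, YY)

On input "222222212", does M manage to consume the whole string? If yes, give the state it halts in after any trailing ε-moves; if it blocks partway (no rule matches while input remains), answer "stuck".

(q_0, 222222212, $) ⊢ (q_1, 22222212, V$) ⊢ (q_0, 22222212, $) ⊢ (q_1, 2222212, V$) ⊢ (q_0, 2222212, $) ⊢ (q_1, 222212, V$) ⊢ (q_0, 222212, $) ⊢ (q_1, 22212, V$) ⊢ (q_0, 22212, $) ⊢ (q_1, 2212, V$) ⊢ (q_0, 2212, $) ⊢ (q_1, 212, V$) ⊢ (q_0, 212, $) ⊢ (q_1, 12, V$) ⊢ (q_0, 12, $)
No transition for (q_0, 1, top $); M blocks with input 12 remaining.

stuck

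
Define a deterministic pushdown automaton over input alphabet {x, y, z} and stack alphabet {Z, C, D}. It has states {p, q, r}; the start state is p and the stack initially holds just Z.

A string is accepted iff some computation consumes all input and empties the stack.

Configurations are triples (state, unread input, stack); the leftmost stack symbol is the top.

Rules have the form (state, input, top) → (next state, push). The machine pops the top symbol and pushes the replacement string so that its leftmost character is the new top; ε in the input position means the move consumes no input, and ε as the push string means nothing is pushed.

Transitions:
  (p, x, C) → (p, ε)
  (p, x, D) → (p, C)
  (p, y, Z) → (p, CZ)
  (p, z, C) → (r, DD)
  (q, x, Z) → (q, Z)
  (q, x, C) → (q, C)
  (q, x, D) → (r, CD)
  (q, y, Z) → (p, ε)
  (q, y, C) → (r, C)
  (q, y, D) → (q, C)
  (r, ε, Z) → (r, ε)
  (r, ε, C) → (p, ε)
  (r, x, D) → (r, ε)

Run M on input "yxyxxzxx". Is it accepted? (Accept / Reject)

Reject

(p, yxyxxzxx, Z)
  read y, top Z: go to p, push CZ → (p, xyxxzxx, CZ)
  read x, top C: go to p, push ε → (p, yxxzxx, Z)
  read y, top Z: go to p, push CZ → (p, xxzxx, CZ)
  read x, top C: go to p, push ε → (p, xzxx, Z)
No transition applies at (p, xzxx, Z); input not fully consumed.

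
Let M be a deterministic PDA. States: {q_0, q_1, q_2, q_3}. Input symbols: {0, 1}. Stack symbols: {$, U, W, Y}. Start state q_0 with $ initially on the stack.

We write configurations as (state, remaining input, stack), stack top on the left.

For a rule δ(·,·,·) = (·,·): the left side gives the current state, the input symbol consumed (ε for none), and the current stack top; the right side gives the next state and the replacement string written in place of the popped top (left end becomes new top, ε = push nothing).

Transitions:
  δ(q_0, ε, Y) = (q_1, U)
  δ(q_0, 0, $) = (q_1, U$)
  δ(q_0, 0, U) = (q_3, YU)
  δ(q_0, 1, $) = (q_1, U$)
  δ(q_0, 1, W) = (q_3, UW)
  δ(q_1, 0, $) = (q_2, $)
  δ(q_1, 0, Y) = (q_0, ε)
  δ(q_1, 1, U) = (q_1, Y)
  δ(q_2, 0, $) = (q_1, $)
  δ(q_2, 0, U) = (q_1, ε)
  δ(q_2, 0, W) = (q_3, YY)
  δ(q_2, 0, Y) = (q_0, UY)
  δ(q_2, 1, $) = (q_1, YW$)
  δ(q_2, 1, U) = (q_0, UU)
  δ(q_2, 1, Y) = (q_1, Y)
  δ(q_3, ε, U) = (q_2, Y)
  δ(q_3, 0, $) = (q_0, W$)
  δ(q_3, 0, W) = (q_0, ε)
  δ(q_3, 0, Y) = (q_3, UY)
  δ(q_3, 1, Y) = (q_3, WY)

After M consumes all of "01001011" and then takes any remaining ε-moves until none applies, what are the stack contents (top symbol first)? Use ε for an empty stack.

(q_0, 01001011, $)
  read 0, top $: go to q_1, push U$ → (q_1, 1001011, U$)
  read 1, top U: go to q_1, push Y → (q_1, 001011, Y$)
  read 0, top Y: go to q_0, push ε → (q_0, 01011, $)
  read 0, top $: go to q_1, push U$ → (q_1, 1011, U$)
  read 1, top U: go to q_1, push Y → (q_1, 011, Y$)
  read 0, top Y: go to q_0, push ε → (q_0, 11, $)
  read 1, top $: go to q_1, push U$ → (q_1, 1, U$)
  read 1, top U: go to q_1, push Y → (q_1, ε, Y$)
All input consumed in state q_1 with stack Y$.

Y$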